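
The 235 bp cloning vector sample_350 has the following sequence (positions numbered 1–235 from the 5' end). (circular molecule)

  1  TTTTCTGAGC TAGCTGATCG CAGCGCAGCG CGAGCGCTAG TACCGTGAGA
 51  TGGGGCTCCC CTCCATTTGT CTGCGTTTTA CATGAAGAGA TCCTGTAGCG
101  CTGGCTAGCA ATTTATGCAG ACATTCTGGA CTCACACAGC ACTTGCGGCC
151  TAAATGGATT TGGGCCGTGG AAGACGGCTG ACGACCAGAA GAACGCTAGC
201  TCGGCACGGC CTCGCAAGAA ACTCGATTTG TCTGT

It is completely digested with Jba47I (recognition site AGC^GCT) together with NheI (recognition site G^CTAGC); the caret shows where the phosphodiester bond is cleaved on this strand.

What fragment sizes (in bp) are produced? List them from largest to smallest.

Jba47I sites (AGCGCT) start at positions 33, 97.
Jba47I cuts after base 3 of each site, so after positions 35, 99.
NheI sites (GCTAGC) start at positions 9, 104, 195.
NheI cuts after the first base of each site, so after positions 9, 104, 195.
Combined cut positions: 9, 35, 99, 104, 195.
Circular molecule, 5 cuts → 5 fragments:
  10–35 → 26 bp
  36–99 → 64 bp
  100–104 → 5 bp
  105–195 → 91 bp
  196–235 then 1–9 → 40 + 9 = 49 bp
Sorted largest to smallest: 91, 64, 49, 26, 5 bp.

91, 64, 49, 26, 5 bp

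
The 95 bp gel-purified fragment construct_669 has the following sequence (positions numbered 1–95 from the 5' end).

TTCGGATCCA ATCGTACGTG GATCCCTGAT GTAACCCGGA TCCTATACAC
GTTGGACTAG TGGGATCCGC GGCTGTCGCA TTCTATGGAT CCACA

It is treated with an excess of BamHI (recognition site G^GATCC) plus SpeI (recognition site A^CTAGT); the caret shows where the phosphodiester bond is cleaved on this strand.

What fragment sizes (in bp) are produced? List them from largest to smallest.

BamHI sites (GGATCC) start at positions 4, 20, 38, 63, 87.
BamHI cuts after the first base of each site, so after positions 4, 20, 38, 63, 87.
The SpeI site (ACTAGT) starts at position 56.
SpeI cuts after the first base of each site, so after position 56.
Combined cut positions: 4, 20, 38, 56, 63, 87.
Linear molecule, 6 cuts → 7 fragments:
  1–4 → 4 bp
  5–20 → 16 bp
  21–38 → 18 bp
  39–56 → 18 bp
  57–63 → 7 bp
  64–87 → 24 bp
  88–95 → 8 bp
Sorted largest to smallest: 24, 18, 18, 16, 8, 7, 4 bp.

24, 18, 18, 16, 8, 7, 4 bp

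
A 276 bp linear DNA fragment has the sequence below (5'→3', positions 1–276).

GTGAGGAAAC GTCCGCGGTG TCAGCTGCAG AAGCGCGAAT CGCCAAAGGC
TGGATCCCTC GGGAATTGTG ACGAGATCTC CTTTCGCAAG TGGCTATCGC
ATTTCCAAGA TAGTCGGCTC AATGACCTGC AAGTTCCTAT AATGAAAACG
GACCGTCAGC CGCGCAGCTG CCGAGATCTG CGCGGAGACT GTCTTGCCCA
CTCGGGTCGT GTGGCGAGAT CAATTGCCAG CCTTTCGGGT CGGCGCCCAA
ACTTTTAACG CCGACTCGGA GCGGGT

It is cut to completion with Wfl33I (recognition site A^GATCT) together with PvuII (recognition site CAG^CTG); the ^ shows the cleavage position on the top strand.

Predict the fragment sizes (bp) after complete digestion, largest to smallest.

102, 93, 50, 24, 7 bp

Wfl33I sites (AGATCT) start at positions 74, 174.
Wfl33I cuts after the first base of each site, so after positions 74, 174.
PvuII sites (CAGCTG) start at positions 22, 165.
PvuII cuts after base 3 of each site, so after positions 24, 167.
Combined cut positions: 24, 74, 167, 174.
Linear molecule, 4 cuts → 5 fragments:
  1–24 → 24 bp
  25–74 → 50 bp
  75–167 → 93 bp
  168–174 → 7 bp
  175–276 → 102 bp
Sorted largest to smallest: 102, 93, 50, 24, 7 bp.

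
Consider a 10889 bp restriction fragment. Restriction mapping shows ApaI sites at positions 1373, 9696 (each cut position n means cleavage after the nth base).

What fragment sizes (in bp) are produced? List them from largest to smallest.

8323, 1373, 1193 bp

Linear molecule, 2 cuts → 3 fragments:
  1373 − 0 = 1373 bp
  9696 − 1373 = 8323 bp
  10889 − 9696 = 1193 bp
Sorted largest to smallest: 8323, 1373, 1193 bp.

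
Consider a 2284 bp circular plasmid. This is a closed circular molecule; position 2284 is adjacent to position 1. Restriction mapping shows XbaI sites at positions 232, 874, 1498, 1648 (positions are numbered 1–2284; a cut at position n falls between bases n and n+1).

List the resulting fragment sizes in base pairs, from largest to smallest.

Circular molecule, 4 cuts → 4 fragments:
  874 − 232 = 642 bp
  1498 − 874 = 624 bp
  1648 − 1498 = 150 bp
  wrap: 2284 − 1648 + 232 = 868 bp
Sorted largest to smallest: 868, 642, 624, 150 bp.

868, 642, 624, 150 bp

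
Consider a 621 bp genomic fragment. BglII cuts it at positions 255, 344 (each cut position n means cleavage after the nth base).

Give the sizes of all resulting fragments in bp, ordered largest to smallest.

Linear molecule, 2 cuts → 3 fragments:
  255 − 0 = 255 bp
  344 − 255 = 89 bp
  621 − 344 = 277 bp
Sorted largest to smallest: 277, 255, 89 bp.

277, 255, 89 bp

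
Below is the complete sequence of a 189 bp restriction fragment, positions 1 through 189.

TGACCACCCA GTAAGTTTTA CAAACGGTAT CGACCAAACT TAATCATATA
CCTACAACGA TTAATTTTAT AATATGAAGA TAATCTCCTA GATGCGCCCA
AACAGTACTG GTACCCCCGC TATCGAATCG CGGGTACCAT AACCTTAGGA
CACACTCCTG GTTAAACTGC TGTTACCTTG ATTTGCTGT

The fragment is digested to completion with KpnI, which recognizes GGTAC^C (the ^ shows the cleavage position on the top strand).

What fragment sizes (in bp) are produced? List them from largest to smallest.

114, 52, 23 bp

KpnI sites (GGTACC) start at positions 110, 133.
KpnI cuts after base 5 of each site (before the last base), so after positions 114, 137.
Linear molecule, 2 cuts → 3 fragments:
  1–114 → 114 bp
  115–137 → 23 bp
  138–189 → 52 bp
Sorted largest to smallest: 114, 52, 23 bp.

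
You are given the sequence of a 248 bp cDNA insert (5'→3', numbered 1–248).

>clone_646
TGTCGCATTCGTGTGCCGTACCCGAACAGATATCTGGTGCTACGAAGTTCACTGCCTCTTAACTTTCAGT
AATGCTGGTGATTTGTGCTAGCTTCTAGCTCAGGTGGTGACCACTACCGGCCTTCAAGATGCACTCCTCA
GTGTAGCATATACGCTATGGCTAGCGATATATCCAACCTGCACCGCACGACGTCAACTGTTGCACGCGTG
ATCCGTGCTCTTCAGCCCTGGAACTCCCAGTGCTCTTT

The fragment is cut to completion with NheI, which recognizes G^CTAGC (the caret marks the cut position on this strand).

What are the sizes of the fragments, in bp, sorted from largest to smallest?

88, 87, 73 bp

NheI sites (GCTAGC) start at positions 87, 160.
NheI cuts after the first base of each site, so after positions 87, 160.
Linear molecule, 2 cuts → 3 fragments:
  1–87 → 87 bp
  88–160 → 73 bp
  161–248 → 88 bp
Sorted largest to smallest: 88, 87, 73 bp.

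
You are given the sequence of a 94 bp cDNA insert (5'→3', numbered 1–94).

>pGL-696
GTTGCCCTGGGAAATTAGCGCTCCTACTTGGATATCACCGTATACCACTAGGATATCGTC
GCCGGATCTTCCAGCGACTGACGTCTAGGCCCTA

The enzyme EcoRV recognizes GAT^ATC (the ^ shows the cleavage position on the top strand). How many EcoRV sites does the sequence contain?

2

GATATC occurs starting at positions 31, 52.
EcoRV cuts at 2 sites.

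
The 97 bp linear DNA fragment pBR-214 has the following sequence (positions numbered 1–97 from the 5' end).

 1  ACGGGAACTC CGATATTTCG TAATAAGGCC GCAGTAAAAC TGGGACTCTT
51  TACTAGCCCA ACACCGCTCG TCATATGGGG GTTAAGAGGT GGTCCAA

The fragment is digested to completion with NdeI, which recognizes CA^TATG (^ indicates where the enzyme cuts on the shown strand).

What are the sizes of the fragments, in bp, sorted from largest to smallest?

The NdeI site (CATATG) starts at position 72.
NdeI cuts after base 2 of each site, so after position 73.
Linear molecule, 1 cut → 2 fragments:
  1–73 → 73 bp
  74–97 → 24 bp
Sorted largest to smallest: 73, 24 bp.

73, 24 bp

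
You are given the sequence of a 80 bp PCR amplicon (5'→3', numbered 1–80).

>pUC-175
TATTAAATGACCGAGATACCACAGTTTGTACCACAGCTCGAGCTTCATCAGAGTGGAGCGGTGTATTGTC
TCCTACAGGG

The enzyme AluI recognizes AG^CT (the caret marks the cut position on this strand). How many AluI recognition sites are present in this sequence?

AGCT occurs starting at positions 35, 41.
AluI cuts at 2 sites.

2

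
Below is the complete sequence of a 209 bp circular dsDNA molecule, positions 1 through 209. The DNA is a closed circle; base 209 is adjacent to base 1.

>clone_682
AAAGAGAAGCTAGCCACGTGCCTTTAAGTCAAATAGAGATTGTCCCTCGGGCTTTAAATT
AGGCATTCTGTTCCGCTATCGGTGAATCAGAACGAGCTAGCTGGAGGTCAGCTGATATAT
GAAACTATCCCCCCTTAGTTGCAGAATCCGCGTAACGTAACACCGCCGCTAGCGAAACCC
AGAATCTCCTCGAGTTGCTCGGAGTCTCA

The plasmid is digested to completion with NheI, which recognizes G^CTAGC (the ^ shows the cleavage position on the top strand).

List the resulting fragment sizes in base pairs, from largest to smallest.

NheI sites (GCTAGC) start at positions 9, 96, 168.
NheI cuts after the first base of each site, so after positions 9, 96, 168.
Circular molecule, 3 cuts → 3 fragments:
  10–96 → 87 bp
  97–168 → 72 bp
  169–209 then 1–9 → 41 + 9 = 50 bp
Sorted largest to smallest: 87, 72, 50 bp.

87, 72, 50 bp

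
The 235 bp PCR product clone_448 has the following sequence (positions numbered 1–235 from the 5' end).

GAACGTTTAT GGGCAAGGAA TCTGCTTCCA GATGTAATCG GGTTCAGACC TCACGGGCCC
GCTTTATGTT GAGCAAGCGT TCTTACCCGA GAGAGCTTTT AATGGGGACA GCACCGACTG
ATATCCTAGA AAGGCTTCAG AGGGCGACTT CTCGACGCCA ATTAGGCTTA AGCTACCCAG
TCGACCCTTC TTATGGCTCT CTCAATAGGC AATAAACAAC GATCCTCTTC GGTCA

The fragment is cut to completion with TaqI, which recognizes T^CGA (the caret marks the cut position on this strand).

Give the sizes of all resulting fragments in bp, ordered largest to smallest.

TaqI sites (TCGA) start at positions 152, 181.
TaqI cuts after the first base of each site, so after positions 152, 181.
Linear molecule, 2 cuts → 3 fragments:
  1–152 → 152 bp
  153–181 → 29 bp
  182–235 → 54 bp
Sorted largest to smallest: 152, 54, 29 bp.

152, 54, 29 bp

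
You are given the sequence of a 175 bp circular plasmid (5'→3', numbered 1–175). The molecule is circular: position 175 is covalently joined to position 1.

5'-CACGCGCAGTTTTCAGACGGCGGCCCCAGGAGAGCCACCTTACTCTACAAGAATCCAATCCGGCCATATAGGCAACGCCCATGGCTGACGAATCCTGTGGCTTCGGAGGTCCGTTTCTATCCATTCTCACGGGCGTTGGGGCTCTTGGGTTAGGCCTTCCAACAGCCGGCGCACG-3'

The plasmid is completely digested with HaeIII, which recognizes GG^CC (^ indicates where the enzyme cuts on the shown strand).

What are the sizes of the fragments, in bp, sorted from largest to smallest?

91, 44, 40 bp

HaeIII sites (GGCC) start at positions 22, 62, 153.
HaeIII cuts after base 2 of each site, so after positions 23, 63, 154.
Circular molecule, 3 cuts → 3 fragments:
  24–63 → 40 bp
  64–154 → 91 bp
  155–175 then 1–23 → 21 + 23 = 44 bp
Sorted largest to smallest: 91, 44, 40 bp.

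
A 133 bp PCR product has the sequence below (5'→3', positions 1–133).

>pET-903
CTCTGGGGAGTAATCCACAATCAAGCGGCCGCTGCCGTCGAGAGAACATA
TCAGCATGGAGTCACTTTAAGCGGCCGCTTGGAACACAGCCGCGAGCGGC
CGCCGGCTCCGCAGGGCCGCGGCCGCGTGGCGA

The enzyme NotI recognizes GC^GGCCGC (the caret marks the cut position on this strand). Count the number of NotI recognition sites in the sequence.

4

GCGGCCGC occurs starting at positions 25, 71, 96, 119.
NotI cuts at 4 sites.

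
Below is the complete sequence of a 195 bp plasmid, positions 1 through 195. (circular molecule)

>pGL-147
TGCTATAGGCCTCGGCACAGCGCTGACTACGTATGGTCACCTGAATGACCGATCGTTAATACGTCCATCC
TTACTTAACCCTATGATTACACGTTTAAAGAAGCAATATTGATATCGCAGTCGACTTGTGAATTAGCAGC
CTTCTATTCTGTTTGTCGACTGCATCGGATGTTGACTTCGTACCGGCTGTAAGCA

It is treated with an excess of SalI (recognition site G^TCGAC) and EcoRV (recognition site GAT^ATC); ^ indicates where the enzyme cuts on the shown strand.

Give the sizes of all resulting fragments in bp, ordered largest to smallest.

SalI sites (GTCGAC) start at positions 120, 155.
SalI cuts after the first base of each site, so after positions 120, 155.
The EcoRV site (GATATC) starts at position 111.
EcoRV cuts after base 3 of each site, so after position 113.
Combined cut positions: 113, 120, 155.
Circular molecule, 3 cuts → 3 fragments:
  114–120 → 7 bp
  121–155 → 35 bp
  156–195 then 1–113 → 40 + 113 = 153 bp
Sorted largest to smallest: 153, 35, 7 bp.

153, 35, 7 bp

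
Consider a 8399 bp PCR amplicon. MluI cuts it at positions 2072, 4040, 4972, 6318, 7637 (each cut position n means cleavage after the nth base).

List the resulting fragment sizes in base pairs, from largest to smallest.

Linear molecule, 5 cuts → 6 fragments:
  2072 − 0 = 2072 bp
  4040 − 2072 = 1968 bp
  4972 − 4040 = 932 bp
  6318 − 4972 = 1346 bp
  7637 − 6318 = 1319 bp
  8399 − 7637 = 762 bp
Sorted largest to smallest: 2072, 1968, 1346, 1319, 932, 762 bp.

2072, 1968, 1346, 1319, 932, 762 bp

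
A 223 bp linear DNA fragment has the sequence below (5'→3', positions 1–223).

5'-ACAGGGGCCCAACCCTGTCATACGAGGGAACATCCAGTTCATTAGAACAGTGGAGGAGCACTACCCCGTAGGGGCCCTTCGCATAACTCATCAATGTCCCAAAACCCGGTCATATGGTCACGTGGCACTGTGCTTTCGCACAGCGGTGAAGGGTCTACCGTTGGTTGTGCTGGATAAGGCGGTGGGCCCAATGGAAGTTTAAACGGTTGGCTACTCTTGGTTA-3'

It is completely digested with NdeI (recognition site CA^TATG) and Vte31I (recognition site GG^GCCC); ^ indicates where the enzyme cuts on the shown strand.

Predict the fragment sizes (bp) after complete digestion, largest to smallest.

73, 67, 39, 38, 6 bp

The NdeI site (CATATG) starts at position 111.
NdeI cuts after base 2 of each site, so after position 112.
Vte31I sites (GGGCCC) start at positions 5, 72, 184.
Vte31I cuts after base 2 of each site, so after positions 6, 73, 185.
Combined cut positions: 6, 73, 112, 185.
Linear molecule, 4 cuts → 5 fragments:
  1–6 → 6 bp
  7–73 → 67 bp
  74–112 → 39 bp
  113–185 → 73 bp
  186–223 → 38 bp
Sorted largest to smallest: 73, 67, 39, 38, 6 bp.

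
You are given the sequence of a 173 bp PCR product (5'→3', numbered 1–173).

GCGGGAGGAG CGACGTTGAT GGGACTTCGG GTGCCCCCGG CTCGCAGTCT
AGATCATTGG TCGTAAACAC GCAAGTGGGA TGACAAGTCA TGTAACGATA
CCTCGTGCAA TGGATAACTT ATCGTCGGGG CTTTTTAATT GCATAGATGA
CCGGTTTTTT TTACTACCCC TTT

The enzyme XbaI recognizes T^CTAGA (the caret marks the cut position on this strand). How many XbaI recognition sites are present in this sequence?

1

TCTAGA occurs starting at position 48.
XbaI cuts at 1 site.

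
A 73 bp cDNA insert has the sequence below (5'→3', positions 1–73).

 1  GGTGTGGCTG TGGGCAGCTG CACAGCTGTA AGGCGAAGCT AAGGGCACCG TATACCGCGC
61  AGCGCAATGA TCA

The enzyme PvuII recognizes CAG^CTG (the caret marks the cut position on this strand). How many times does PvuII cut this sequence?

2

CAGCTG occurs starting at positions 15, 23.
PvuII cuts at 2 sites.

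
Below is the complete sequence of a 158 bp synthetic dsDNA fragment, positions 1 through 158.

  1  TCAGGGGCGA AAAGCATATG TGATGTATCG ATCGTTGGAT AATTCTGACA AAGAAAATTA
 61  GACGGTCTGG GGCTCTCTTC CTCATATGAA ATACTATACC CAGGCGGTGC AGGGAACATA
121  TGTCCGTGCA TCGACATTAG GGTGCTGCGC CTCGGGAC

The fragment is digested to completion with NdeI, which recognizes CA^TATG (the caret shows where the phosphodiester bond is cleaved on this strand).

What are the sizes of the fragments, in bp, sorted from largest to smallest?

NdeI sites (CATATG) start at positions 15, 83, 117.
NdeI cuts after base 2 of each site, so after positions 16, 84, 118.
Linear molecule, 3 cuts → 4 fragments:
  1–16 → 16 bp
  17–84 → 68 bp
  85–118 → 34 bp
  119–158 → 40 bp
Sorted largest to smallest: 68, 40, 34, 16 bp.

68, 40, 34, 16 bp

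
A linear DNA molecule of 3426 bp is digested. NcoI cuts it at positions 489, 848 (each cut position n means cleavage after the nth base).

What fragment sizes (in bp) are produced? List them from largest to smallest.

Linear molecule, 2 cuts → 3 fragments:
  489 − 0 = 489 bp
  848 − 489 = 359 bp
  3426 − 848 = 2578 bp
Sorted largest to smallest: 2578, 489, 359 bp.

2578, 489, 359 bp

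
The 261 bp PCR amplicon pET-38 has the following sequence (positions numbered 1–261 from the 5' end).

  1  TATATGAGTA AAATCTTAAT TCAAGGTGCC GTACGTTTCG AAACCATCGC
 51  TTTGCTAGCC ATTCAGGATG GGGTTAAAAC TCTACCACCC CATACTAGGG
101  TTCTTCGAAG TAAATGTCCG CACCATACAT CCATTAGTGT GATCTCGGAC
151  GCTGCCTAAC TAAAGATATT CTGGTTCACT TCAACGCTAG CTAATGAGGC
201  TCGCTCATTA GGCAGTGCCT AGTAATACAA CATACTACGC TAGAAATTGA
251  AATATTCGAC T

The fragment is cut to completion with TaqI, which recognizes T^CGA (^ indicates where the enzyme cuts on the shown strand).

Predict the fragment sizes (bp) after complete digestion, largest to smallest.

TaqI sites (TCGA) start at positions 38, 105, 256.
TaqI cuts after the first base of each site, so after positions 38, 105, 256.
Linear molecule, 3 cuts → 4 fragments:
  1–38 → 38 bp
  39–105 → 67 bp
  106–256 → 151 bp
  257–261 → 5 bp
Sorted largest to smallest: 151, 67, 38, 5 bp.

151, 67, 38, 5 bp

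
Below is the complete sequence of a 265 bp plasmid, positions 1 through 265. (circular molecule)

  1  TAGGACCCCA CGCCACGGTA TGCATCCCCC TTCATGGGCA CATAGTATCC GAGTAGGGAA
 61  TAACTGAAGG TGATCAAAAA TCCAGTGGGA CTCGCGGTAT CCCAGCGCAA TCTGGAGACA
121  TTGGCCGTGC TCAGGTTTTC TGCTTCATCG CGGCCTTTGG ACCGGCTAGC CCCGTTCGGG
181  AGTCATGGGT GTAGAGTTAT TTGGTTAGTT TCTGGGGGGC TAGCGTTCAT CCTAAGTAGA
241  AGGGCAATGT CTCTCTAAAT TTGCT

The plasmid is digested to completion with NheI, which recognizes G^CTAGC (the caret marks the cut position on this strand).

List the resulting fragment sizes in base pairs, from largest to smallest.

NheI sites (GCTAGC) start at positions 165, 219.
NheI cuts after the first base of each site, so after positions 165, 219.
Circular molecule, 2 cuts → 2 fragments:
  166–219 → 54 bp
  220–265 then 1–165 → 46 + 165 = 211 bp
Sorted largest to smallest: 211, 54 bp.

211, 54 bp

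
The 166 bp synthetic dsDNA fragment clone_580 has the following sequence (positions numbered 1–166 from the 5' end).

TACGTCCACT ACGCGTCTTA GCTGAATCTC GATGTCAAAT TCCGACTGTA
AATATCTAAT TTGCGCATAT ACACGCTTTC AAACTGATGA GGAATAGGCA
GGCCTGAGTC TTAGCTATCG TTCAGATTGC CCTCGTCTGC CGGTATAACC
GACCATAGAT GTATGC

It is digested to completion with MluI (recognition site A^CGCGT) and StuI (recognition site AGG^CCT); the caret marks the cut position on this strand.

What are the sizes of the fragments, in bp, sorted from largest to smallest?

91, 64, 11 bp

The MluI site (ACGCGT) starts at position 11.
MluI cuts after the first base of each site, so after position 11.
The StuI site (AGGCCT) starts at position 100.
StuI cuts after base 3 of each site, so after position 102.
Combined cut positions: 11, 102.
Linear molecule, 2 cuts → 3 fragments:
  1–11 → 11 bp
  12–102 → 91 bp
  103–166 → 64 bp
Sorted largest to smallest: 91, 64, 11 bp.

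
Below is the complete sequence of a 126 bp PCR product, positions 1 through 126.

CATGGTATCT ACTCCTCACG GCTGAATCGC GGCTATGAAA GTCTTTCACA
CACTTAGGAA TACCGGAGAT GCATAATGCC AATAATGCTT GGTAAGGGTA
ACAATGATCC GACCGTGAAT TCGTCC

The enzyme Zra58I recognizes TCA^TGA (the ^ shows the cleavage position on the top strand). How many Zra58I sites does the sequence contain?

No occurrence of TCATGA is present in the sequence.
Zra58I does not cut: 0 sites.

0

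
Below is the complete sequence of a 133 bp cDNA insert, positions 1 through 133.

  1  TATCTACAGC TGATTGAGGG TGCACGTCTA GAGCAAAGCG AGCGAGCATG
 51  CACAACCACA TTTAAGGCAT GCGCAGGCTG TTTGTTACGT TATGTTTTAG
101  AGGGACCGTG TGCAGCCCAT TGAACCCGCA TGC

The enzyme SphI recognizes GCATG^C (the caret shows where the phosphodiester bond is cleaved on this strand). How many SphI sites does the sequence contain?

GCATGC occurs starting at positions 46, 67, 128.
SphI cuts at 3 sites.

3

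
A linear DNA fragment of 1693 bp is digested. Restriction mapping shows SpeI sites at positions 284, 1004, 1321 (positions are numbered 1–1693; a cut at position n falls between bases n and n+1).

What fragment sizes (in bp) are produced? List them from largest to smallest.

720, 372, 317, 284 bp

Linear molecule, 3 cuts → 4 fragments:
  284 − 0 = 284 bp
  1004 − 284 = 720 bp
  1321 − 1004 = 317 bp
  1693 − 1321 = 372 bp
Sorted largest to smallest: 720, 372, 317, 284 bp.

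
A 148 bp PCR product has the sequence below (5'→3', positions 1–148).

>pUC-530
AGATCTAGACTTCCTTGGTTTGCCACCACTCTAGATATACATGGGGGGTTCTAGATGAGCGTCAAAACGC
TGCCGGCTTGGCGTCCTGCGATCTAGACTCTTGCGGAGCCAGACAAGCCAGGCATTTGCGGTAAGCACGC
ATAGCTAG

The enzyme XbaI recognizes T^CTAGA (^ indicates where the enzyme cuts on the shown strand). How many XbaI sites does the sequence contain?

TCTAGA occurs starting at positions 4, 30, 50, 92.
XbaI cuts at 4 sites.

4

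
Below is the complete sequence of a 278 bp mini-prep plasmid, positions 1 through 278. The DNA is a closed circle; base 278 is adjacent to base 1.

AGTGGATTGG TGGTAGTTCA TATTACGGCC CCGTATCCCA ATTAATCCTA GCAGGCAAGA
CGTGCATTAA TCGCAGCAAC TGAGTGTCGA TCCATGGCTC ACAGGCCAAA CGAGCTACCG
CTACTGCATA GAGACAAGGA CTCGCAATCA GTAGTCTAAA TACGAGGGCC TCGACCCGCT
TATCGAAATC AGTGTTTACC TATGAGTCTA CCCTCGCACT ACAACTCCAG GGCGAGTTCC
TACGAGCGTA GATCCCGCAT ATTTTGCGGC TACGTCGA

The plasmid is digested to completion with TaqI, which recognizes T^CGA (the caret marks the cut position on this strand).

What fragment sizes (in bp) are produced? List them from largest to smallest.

92, 90, 84, 12 bp

TaqI sites (TCGA) start at positions 87, 171, 183, 275.
TaqI cuts after the first base of each site, so after positions 87, 171, 183, 275.
Circular molecule, 4 cuts → 4 fragments:
  88–171 → 84 bp
  172–183 → 12 bp
  184–275 → 92 bp
  276–278 then 1–87 → 3 + 87 = 90 bp
Sorted largest to smallest: 92, 90, 84, 12 bp.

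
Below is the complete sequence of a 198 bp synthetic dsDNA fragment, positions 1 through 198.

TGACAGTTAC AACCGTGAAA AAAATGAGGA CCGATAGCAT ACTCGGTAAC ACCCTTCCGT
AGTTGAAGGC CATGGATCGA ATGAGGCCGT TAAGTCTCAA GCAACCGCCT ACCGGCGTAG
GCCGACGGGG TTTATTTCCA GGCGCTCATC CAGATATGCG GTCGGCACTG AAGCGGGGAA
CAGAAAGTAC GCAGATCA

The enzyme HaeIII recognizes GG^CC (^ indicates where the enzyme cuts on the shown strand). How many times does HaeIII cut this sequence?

3

GGCC occurs starting at positions 68, 85, 120.
HaeIII cuts at 3 sites.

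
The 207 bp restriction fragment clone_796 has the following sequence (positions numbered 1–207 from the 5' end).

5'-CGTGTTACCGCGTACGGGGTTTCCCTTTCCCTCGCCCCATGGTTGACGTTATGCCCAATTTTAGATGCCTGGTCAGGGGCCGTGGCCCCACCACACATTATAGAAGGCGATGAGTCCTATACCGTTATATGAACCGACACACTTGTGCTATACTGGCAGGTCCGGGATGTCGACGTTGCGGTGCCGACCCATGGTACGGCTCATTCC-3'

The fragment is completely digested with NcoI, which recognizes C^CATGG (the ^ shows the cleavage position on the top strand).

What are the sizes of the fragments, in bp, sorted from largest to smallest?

152, 37, 18 bp

NcoI sites (CCATGG) start at positions 37, 189.
NcoI cuts after the first base of each site, so after positions 37, 189.
Linear molecule, 2 cuts → 3 fragments:
  1–37 → 37 bp
  38–189 → 152 bp
  190–207 → 18 bp
Sorted largest to smallest: 152, 37, 18 bp.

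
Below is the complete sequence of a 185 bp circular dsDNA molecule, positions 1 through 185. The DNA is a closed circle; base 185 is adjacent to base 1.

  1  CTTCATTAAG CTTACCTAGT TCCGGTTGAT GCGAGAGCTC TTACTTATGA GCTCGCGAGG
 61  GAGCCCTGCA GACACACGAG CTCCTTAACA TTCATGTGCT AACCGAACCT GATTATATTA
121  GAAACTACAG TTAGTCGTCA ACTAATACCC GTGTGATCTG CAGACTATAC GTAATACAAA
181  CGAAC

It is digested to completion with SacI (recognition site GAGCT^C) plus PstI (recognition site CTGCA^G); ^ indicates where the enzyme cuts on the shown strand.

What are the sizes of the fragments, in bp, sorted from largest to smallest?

80, 62, 17, 14, 12 bp

SacI sites (GAGCTC) start at positions 35, 49, 78.
SacI cuts after base 5 of each site (before the last base), so after positions 39, 53, 82.
PstI sites (CTGCAG) start at positions 66, 158.
PstI cuts after base 5 of each site (before the last base), so after positions 70, 162.
Combined cut positions: 39, 53, 70, 82, 162.
Circular molecule, 5 cuts → 5 fragments:
  40–53 → 14 bp
  54–70 → 17 bp
  71–82 → 12 bp
  83–162 → 80 bp
  163–185 then 1–39 → 23 + 39 = 62 bp
Sorted largest to smallest: 80, 62, 17, 14, 12 bp.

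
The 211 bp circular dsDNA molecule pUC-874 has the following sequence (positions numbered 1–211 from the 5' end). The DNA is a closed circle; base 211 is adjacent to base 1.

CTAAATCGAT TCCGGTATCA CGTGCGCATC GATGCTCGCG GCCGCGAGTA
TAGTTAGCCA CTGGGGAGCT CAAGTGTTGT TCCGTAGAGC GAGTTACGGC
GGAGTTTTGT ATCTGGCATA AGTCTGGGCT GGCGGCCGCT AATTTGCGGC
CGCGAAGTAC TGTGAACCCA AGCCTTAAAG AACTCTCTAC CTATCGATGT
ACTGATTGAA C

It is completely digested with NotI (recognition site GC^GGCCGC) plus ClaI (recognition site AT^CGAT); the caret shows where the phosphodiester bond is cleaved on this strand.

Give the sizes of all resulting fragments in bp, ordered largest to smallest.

94, 47, 23, 23, 14, 10 bp

NotI sites (GCGGCCGC) start at positions 38, 132, 146.
NotI cuts after base 2 of each site, so after positions 39, 133, 147.
ClaI sites (ATCGAT) start at positions 5, 28, 193.
ClaI cuts after base 2 of each site, so after positions 6, 29, 194.
Combined cut positions: 6, 29, 39, 133, 147, 194.
Circular molecule, 6 cuts → 6 fragments:
  7–29 → 23 bp
  30–39 → 10 bp
  40–133 → 94 bp
  134–147 → 14 bp
  148–194 → 47 bp
  195–211 then 1–6 → 17 + 6 = 23 bp
Sorted largest to smallest: 94, 47, 23, 23, 14, 10 bp.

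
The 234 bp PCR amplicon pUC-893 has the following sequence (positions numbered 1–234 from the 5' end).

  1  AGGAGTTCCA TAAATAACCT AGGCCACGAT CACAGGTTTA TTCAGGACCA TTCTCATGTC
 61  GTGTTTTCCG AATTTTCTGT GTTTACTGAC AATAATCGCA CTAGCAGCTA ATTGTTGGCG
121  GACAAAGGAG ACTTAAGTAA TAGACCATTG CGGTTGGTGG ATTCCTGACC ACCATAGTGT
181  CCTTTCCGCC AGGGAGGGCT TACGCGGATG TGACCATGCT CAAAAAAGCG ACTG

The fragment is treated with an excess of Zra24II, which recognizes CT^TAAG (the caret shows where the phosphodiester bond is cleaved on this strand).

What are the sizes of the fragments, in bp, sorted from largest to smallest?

The Zra24II site (CTTAAG) starts at position 132.
Zra24II cuts after base 2 of each site, so after position 133.
Linear molecule, 1 cut → 2 fragments:
  1–133 → 133 bp
  134–234 → 101 bp
Sorted largest to smallest: 133, 101 bp.

133, 101 bp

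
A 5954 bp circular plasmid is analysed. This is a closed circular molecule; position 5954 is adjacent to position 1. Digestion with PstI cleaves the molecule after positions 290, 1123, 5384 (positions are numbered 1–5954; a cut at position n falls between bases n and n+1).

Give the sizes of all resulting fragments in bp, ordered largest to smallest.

Circular molecule, 3 cuts → 3 fragments:
  1123 − 290 = 833 bp
  5384 − 1123 = 4261 bp
  wrap: 5954 − 5384 + 290 = 860 bp
Sorted largest to smallest: 4261, 860, 833 bp.

4261, 860, 833 bp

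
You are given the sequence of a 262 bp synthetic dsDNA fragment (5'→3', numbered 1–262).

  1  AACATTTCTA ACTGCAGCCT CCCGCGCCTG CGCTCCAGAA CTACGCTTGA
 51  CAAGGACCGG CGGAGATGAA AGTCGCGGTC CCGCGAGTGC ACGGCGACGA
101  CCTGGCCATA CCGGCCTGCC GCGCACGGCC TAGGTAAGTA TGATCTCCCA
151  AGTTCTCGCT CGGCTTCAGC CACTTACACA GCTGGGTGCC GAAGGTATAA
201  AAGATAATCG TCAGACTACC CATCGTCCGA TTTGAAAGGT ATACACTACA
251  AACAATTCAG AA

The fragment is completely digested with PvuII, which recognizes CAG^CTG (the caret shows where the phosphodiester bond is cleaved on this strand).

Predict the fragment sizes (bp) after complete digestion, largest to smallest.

181, 81 bp

The PvuII site (CAGCTG) starts at position 179.
PvuII cuts after base 3 of each site, so after position 181.
Linear molecule, 1 cut → 2 fragments:
  1–181 → 181 bp
  182–262 → 81 bp
Sorted largest to smallest: 181, 81 bp.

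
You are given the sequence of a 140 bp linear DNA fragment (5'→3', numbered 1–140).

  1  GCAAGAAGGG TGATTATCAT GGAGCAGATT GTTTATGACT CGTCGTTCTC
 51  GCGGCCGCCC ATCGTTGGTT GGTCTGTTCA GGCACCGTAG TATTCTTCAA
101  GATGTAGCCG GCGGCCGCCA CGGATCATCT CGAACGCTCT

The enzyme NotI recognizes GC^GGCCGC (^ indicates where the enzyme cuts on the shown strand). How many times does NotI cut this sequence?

2

GCGGCCGC occurs starting at positions 51, 111.
NotI cuts at 2 sites.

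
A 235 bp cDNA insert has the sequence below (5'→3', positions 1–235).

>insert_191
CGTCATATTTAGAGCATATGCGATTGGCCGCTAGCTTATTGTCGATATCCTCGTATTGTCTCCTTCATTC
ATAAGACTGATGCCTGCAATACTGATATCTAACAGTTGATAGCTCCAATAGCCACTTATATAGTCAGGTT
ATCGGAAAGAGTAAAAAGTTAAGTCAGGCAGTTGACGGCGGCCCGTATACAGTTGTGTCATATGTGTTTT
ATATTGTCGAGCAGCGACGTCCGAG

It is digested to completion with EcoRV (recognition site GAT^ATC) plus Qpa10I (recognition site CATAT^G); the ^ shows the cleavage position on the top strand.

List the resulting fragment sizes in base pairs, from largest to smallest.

EcoRV sites (GATATC) start at positions 44, 94.
EcoRV cuts after base 3 of each site, so after positions 46, 96.
Qpa10I sites (CATATG) start at positions 15, 199.
Qpa10I cuts after base 5 of each site (before the last base), so after positions 19, 203.
Combined cut positions: 19, 46, 96, 203.
Linear molecule, 4 cuts → 5 fragments:
  1–19 → 19 bp
  20–46 → 27 bp
  47–96 → 50 bp
  97–203 → 107 bp
  204–235 → 32 bp
Sorted largest to smallest: 107, 50, 32, 27, 19 bp.

107, 50, 32, 27, 19 bp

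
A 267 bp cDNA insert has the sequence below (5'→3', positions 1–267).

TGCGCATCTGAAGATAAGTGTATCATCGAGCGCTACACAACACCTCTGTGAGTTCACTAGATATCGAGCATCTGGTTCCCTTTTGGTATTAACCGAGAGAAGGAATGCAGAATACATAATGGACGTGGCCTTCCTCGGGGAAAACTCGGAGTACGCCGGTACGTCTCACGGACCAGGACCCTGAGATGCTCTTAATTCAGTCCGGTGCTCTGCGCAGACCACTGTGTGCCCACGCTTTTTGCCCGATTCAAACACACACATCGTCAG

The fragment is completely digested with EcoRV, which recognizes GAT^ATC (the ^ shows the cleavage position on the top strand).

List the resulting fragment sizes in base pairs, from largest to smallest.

The EcoRV site (GATATC) starts at position 60.
EcoRV cuts after base 3 of each site, so after position 62.
Linear molecule, 1 cut → 2 fragments:
  1–62 → 62 bp
  63–267 → 205 bp
Sorted largest to smallest: 205, 62 bp.

205, 62 bp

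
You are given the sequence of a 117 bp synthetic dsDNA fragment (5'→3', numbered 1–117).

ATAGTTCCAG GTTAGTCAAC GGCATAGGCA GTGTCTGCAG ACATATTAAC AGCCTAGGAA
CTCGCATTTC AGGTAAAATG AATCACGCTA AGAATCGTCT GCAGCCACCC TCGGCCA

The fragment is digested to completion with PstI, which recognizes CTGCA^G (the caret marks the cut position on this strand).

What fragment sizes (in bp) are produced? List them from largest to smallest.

64, 39, 14 bp

PstI sites (CTGCAG) start at positions 35, 99.
PstI cuts after base 5 of each site (before the last base), so after positions 39, 103.
Linear molecule, 2 cuts → 3 fragments:
  1–39 → 39 bp
  40–103 → 64 bp
  104–117 → 14 bp
Sorted largest to smallest: 64, 39, 14 bp.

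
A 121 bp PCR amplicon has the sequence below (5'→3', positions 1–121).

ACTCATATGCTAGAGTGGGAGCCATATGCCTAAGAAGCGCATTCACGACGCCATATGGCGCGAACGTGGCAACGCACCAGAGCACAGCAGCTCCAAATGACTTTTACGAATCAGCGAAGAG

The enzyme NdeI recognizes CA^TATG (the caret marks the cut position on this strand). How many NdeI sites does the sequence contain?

CATATG occurs starting at positions 4, 23, 52.
NdeI cuts at 3 sites.

3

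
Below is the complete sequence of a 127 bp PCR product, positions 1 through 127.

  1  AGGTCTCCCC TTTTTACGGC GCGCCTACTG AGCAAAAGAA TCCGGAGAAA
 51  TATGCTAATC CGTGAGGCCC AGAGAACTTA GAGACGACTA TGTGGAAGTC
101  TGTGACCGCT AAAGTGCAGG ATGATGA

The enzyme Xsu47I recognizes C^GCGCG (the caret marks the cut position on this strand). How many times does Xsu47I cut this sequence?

No occurrence of CGCGCG is present in the sequence.
Xsu47I does not cut: 0 sites.

0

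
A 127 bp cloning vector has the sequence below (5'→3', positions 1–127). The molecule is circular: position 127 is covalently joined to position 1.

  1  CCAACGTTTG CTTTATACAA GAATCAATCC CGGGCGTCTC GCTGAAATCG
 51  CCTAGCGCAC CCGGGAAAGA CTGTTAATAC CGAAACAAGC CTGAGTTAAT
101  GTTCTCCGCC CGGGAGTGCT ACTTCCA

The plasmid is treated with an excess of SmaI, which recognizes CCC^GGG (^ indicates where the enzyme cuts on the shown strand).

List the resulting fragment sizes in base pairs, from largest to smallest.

SmaI sites (CCCGGG) start at positions 29, 60, 109.
SmaI cuts after base 3 of each site, so after positions 31, 62, 111.
Circular molecule, 3 cuts → 3 fragments:
  32–62 → 31 bp
  63–111 → 49 bp
  112–127 then 1–31 → 16 + 31 = 47 bp
Sorted largest to smallest: 49, 47, 31 bp.

49, 47, 31 bp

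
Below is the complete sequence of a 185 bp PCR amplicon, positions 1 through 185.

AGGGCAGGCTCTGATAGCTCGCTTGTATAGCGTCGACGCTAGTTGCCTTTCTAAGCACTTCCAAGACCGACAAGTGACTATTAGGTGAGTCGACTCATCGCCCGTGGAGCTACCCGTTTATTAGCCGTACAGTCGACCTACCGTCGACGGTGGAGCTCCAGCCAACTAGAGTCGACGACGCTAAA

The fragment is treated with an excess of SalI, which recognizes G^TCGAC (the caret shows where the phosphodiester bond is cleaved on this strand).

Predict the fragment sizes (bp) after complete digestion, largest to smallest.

SalI sites (GTCGAC) start at positions 32, 89, 132, 143, 171.
SalI cuts after the first base of each site, so after positions 32, 89, 132, 143, 171.
Linear molecule, 5 cuts → 6 fragments:
  1–32 → 32 bp
  33–89 → 57 bp
  90–132 → 43 bp
  133–143 → 11 bp
  144–171 → 28 bp
  172–185 → 14 bp
Sorted largest to smallest: 57, 43, 32, 28, 14, 11 bp.

57, 43, 32, 28, 14, 11 bp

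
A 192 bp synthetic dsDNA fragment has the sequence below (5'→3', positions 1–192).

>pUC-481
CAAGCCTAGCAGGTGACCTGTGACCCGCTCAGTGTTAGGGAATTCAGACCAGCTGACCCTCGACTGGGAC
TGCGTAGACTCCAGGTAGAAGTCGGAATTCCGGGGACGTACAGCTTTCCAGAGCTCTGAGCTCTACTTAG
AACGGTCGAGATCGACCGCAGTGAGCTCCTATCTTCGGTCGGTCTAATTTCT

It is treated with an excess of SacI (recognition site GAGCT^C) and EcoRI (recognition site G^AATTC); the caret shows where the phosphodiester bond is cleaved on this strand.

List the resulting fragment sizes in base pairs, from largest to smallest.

55, 40, 35, 30, 25, 7 bp

SacI sites (GAGCTC) start at positions 121, 128, 163.
SacI cuts after base 5 of each site (before the last base), so after positions 125, 132, 167.
EcoRI sites (GAATTC) start at positions 40, 95.
EcoRI cuts after the first base of each site, so after positions 40, 95.
Combined cut positions: 40, 95, 125, 132, 167.
Linear molecule, 5 cuts → 6 fragments:
  1–40 → 40 bp
  41–95 → 55 bp
  96–125 → 30 bp
  126–132 → 7 bp
  133–167 → 35 bp
  168–192 → 25 bp
Sorted largest to smallest: 55, 40, 35, 30, 25, 7 bp.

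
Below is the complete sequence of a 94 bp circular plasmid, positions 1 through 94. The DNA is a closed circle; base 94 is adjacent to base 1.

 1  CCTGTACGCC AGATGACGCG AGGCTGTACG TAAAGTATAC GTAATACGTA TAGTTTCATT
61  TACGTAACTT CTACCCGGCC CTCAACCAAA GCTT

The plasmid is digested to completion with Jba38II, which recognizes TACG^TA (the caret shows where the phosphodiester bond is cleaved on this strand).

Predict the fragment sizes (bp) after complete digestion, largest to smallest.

60, 16, 11, 7 bp

Jba38II sites (TACGTA) start at positions 27, 38, 45, 61.
Jba38II cuts after base 4 of each site, so after positions 30, 41, 48, 64.
Circular molecule, 4 cuts → 4 fragments:
  31–41 → 11 bp
  42–48 → 7 bp
  49–64 → 16 bp
  65–94 then 1–30 → 30 + 30 = 60 bp
Sorted largest to smallest: 60, 16, 11, 7 bp.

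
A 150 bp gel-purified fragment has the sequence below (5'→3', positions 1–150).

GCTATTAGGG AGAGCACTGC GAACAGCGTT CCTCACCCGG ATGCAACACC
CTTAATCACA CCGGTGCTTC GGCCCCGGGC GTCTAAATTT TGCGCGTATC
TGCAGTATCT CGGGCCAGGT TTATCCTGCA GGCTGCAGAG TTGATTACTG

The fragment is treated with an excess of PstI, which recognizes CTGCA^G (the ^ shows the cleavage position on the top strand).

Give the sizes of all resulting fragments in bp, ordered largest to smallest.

104, 26, 13, 7 bp

PstI sites (CTGCAG) start at positions 100, 126, 133.
PstI cuts after base 5 of each site (before the last base), so after positions 104, 130, 137.
Linear molecule, 3 cuts → 4 fragments:
  1–104 → 104 bp
  105–130 → 26 bp
  131–137 → 7 bp
  138–150 → 13 bp
Sorted largest to smallest: 104, 26, 13, 7 bp.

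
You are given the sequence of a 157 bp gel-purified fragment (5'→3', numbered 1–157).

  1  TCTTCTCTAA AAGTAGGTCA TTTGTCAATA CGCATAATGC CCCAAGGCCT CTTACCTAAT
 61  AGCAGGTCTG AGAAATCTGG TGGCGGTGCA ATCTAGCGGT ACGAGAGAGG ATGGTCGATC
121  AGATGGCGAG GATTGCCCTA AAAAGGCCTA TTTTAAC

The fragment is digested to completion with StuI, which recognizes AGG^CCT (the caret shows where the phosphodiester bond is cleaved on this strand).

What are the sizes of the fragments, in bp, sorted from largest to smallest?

99, 47, 11 bp

StuI sites (AGGCCT) start at positions 45, 144.
StuI cuts after base 3 of each site, so after positions 47, 146.
Linear molecule, 2 cuts → 3 fragments:
  1–47 → 47 bp
  48–146 → 99 bp
  147–157 → 11 bp
Sorted largest to smallest: 99, 47, 11 bp.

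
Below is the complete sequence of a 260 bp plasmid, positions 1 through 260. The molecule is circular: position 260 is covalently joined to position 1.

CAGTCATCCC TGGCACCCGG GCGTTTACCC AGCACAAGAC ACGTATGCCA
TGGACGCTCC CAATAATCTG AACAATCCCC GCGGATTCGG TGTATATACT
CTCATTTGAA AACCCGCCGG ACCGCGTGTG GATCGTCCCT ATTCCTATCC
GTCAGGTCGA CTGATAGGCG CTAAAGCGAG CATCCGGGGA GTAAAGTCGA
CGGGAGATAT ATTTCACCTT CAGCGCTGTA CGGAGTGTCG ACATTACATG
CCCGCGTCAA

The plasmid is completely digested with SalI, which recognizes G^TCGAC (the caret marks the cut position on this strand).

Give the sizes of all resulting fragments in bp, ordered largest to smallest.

SalI sites (GTCGAC) start at positions 156, 196, 237.
SalI cuts after the first base of each site, so after positions 156, 196, 237.
Circular molecule, 3 cuts → 3 fragments:
  157–196 → 40 bp
  197–237 → 41 bp
  238–260 then 1–156 → 23 + 156 = 179 bp
Sorted largest to smallest: 179, 41, 40 bp.

179, 41, 40 bp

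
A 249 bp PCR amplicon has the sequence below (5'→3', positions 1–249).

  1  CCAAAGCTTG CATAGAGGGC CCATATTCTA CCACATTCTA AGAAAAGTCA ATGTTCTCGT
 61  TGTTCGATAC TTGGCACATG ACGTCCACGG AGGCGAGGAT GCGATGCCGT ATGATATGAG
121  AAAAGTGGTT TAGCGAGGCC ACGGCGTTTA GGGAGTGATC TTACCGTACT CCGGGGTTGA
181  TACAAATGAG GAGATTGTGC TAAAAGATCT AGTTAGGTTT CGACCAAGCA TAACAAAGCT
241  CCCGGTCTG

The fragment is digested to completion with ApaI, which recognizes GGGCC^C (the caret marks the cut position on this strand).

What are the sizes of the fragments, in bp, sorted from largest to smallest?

228, 21 bp

The ApaI site (GGGCCC) starts at position 17.
ApaI cuts after base 5 of each site (before the last base), so after position 21.
Linear molecule, 1 cut → 2 fragments:
  1–21 → 21 bp
  22–249 → 228 bp
Sorted largest to smallest: 228, 21 bp.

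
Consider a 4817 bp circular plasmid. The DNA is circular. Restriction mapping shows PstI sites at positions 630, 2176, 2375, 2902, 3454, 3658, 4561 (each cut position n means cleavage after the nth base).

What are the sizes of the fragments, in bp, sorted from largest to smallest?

Circular molecule, 7 cuts → 7 fragments:
  2176 − 630 = 1546 bp
  2375 − 2176 = 199 bp
  2902 − 2375 = 527 bp
  3454 − 2902 = 552 bp
  3658 − 3454 = 204 bp
  4561 − 3658 = 903 bp
  wrap: 4817 − 4561 + 630 = 886 bp
Sorted largest to smallest: 1546, 903, 886, 552, 527, 204, 199 bp.

1546, 903, 886, 552, 527, 204, 199 bp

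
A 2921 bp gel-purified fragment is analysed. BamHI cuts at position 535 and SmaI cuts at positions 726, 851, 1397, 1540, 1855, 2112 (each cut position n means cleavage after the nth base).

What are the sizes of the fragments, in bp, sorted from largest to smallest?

Combined cut positions (sorted): 535, 726, 851, 1397, 1540, 1855, 2112.
Linear molecule, 7 cuts → 8 fragments:
  535 − 0 = 535 bp
  726 − 535 = 191 bp
  851 − 726 = 125 bp
  1397 − 851 = 546 bp
  1540 − 1397 = 143 bp
  1855 − 1540 = 315 bp
  2112 − 1855 = 257 bp
  2921 − 2112 = 809 bp
Sorted largest to smallest: 809, 546, 535, 315, 257, 191, 143, 125 bp.

809, 546, 535, 315, 257, 191, 143, 125 bp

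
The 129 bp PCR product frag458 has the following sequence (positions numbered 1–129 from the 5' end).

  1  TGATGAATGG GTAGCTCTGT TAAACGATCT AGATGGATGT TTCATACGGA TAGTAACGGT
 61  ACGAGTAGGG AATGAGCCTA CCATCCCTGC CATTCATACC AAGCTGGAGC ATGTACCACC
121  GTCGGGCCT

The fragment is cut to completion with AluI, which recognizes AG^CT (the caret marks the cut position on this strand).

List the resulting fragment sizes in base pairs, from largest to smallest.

AluI sites (AGCT) start at positions 13, 102.
AluI cuts after base 2 of each site, so after positions 14, 103.
Linear molecule, 2 cuts → 3 fragments:
  1–14 → 14 bp
  15–103 → 89 bp
  104–129 → 26 bp
Sorted largest to smallest: 89, 26, 14 bp.

89, 26, 14 bp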